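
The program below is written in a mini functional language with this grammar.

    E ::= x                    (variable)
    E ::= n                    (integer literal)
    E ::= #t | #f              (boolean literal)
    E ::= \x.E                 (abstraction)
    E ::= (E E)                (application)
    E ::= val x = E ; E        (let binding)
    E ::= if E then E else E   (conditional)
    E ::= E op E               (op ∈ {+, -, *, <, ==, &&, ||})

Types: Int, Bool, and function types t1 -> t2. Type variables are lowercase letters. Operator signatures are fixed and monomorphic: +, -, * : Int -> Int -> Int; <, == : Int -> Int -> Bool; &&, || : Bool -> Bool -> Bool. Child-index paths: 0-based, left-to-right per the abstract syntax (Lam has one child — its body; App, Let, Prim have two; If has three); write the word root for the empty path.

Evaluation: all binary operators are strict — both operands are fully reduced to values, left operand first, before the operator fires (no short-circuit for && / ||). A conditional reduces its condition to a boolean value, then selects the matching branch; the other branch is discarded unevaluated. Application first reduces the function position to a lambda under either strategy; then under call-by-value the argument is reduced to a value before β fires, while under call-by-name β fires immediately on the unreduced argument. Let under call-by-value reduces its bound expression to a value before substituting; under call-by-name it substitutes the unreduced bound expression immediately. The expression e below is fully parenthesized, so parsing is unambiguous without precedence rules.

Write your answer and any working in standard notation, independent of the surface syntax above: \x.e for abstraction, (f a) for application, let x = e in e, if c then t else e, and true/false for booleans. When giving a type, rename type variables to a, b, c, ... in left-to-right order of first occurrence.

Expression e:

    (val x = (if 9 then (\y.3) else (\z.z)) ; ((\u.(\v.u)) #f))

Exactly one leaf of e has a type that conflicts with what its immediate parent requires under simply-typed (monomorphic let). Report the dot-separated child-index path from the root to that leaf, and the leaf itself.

Answer: 0.0 : 9

Derivation:
  unify Int ~ Bool
  FAIL: mismatch Int ~ Bool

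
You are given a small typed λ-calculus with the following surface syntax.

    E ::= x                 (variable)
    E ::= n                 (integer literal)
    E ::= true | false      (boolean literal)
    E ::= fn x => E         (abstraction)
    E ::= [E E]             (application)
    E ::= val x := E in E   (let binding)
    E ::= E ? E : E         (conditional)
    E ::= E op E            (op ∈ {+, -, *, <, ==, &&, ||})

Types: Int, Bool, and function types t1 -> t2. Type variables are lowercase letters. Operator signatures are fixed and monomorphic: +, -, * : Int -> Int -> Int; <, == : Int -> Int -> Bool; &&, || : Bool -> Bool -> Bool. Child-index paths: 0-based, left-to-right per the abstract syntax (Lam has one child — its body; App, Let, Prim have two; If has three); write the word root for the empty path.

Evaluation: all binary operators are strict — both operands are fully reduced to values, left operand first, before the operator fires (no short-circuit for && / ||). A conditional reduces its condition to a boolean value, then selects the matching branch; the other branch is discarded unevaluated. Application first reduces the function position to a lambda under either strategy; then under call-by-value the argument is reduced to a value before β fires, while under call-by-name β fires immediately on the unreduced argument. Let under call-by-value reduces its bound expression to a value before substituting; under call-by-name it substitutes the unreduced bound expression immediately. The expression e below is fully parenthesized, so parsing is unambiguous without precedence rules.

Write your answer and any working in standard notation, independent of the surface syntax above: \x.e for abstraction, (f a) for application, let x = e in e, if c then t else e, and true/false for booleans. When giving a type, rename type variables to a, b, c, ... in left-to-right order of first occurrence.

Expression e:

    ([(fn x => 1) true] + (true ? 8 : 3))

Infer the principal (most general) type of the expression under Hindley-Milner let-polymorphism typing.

Answer: Int

Working:
\x._ : a -> Int
  unify a -> Int ~ Bool -> b
  unify a ~ Bool
  unify Int ~ b
_ _ : Int
  unify Int ~ Int
  unify Bool ~ Bool
  unify Int ~ Int
  unify Int ~ Int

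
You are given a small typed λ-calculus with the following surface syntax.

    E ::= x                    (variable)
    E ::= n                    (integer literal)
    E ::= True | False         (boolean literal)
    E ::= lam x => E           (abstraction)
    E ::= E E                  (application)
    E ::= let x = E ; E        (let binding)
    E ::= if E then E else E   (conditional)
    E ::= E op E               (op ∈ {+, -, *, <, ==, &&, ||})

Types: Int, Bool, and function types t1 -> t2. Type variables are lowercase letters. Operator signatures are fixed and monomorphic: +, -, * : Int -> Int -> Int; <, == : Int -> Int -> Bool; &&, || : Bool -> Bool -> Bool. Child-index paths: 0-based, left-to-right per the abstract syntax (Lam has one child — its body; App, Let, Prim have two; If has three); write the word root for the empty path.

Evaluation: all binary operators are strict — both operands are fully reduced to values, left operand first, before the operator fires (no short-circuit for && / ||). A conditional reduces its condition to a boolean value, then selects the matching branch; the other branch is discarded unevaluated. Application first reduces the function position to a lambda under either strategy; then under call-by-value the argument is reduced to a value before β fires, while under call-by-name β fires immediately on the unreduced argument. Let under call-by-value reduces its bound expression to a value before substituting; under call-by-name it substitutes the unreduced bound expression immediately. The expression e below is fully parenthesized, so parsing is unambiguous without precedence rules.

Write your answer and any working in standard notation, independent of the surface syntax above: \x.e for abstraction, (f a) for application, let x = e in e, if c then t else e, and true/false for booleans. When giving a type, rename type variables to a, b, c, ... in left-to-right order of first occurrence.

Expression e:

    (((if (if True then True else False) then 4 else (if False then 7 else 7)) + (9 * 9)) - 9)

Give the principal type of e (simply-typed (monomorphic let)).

Derivation:
  unify Bool ~ Bool
  unify Bool ~ Bool
  unify Bool ~ Bool
  unify Bool ~ Bool
  unify Int ~ Int
  unify Int ~ Int
  unify Int ~ Int
  unify Int ~ Int
  unify Int ~ Int
  unify Int ~ Int
  unify Int ~ Int
  unify Int ~ Int

Answer: Int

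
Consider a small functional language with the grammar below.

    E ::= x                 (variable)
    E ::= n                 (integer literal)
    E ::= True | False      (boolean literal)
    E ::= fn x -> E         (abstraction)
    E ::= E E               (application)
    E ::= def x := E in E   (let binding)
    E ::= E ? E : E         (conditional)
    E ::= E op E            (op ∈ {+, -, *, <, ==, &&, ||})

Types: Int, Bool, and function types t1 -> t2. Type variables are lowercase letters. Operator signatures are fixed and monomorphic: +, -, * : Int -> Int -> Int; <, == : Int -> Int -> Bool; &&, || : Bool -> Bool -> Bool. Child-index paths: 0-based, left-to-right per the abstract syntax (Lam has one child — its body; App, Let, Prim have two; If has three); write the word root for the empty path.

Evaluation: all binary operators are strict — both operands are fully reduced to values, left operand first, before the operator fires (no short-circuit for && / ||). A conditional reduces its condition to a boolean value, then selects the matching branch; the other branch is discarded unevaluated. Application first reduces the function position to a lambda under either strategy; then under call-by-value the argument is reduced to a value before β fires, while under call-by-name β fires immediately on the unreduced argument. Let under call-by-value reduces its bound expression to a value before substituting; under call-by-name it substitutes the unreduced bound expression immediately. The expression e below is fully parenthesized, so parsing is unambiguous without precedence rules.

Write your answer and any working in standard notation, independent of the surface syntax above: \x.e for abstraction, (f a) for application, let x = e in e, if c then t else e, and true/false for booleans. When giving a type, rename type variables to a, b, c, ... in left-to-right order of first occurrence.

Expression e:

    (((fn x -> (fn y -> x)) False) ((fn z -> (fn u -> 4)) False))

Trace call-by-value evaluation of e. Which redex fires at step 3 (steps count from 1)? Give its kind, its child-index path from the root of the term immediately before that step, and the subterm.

Derivation:
step 0: (((\x.(\y.x)) false) ((\z.(\u.4)) false))
step 1: [beta@0] ((\y.false) ((\z.(\u.4)) false))
step 2: [beta@1] ((\y.false) (\u.4))
step 3: [beta@root] false

Answer: beta at root : ((\y.false) (\u.4))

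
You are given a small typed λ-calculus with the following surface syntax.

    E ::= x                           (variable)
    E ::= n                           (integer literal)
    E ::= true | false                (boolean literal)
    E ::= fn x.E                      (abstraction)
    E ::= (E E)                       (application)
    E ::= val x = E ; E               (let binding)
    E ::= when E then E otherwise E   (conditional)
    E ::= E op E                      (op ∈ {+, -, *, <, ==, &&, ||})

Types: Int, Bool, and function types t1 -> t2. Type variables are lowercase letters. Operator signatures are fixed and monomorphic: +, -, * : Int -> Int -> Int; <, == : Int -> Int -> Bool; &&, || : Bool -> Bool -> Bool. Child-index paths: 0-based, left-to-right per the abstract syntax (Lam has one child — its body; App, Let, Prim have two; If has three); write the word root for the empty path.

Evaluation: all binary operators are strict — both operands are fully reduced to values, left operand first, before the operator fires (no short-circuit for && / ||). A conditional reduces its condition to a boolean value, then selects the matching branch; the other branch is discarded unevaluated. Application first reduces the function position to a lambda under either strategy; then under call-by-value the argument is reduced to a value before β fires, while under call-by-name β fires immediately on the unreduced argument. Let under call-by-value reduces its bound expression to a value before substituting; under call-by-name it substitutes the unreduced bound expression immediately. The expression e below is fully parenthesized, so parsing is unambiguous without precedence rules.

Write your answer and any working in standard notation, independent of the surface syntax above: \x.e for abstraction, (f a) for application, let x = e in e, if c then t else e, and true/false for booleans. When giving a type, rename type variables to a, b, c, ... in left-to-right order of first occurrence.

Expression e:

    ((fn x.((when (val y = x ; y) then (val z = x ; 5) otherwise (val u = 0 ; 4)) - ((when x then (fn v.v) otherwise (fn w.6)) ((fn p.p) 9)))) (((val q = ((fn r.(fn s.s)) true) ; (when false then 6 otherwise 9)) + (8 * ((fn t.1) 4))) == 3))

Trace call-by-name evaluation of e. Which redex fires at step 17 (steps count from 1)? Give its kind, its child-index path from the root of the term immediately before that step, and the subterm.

Trace:
step 0: ((\x.((if (let y = x in y) then (let z = x in 5) else (let u = 0 in 4)) - ((if x then (\v.v) else (\w.6)) ((\p.p) 9)))) (((let q = ((\r.(\s.s)) true) in (if false then 6 else 9)) + (8 * ((\t.1) 4))) == 3))
step 1: [beta@root] ((if (let y = (((let q = ((\r.(\s.s)) true) in (if false then 6 else 9)) + (8 * ((\t.1) 4))) == 3) in y) then (let z = (((let q = ((\r.(\s.s)) true) in (if false then 6 else 9)) + (8 * ((\t.1) 4))) == 3) in 5) else (let u = 0 in 4)) - ((if (((let q = ((\r.(\s.s)) true) in (if false then 6 else 9)) + (8 * ((\t.1) 4))) == 3) then (\v.v) else (\w.6)) ((\p.p) 9)))
step 2: [let@0.0] ((if (((let q = ((\r.(\s.s)) true) in (if false then 6 else 9)) + (8 * ((\t.1) 4))) == 3) then (let z = (((let q = ((\r.(\s.s)) true) in (if false then 6 else 9)) + (8 * ((\t.1) 4))) == 3) in 5) else (let u = 0 in 4)) - ((if (((let q = ((\r.(\s.s)) true) in (if false then 6 else 9)) + (8 * ((\t.1) 4))) == 3) then (\v.v) else (\w.6)) ((\p.p) 9)))
step 3: [let@0.0.0.0] ((if (((if false then 6 else 9) + (8 * ((\t.1) 4))) == 3) then (let z = (((let q = ((\r.(\s.s)) true) in (if false then 6 else 9)) + (8 * ((\t.1) 4))) == 3) in 5) else (let u = 0 in 4)) - ((if (((let q = ((\r.(\s.s)) true) in (if false then 6 else 9)) + (8 * ((\t.1) 4))) == 3) then (\v.v) else (\w.6)) ((\p.p) 9)))
step 4: [if@0.0.0.0] ((if ((9 + (8 * ((\t.1) 4))) == 3) then (let z = (((let q = ((\r.(\s.s)) true) in (if false then 6 else 9)) + (8 * ((\t.1) 4))) == 3) in 5) else (let u = 0 in 4)) - ((if (((let q = ((\r.(\s.s)) true) in (if false then 6 else 9)) + (8 * ((\t.1) 4))) == 3) then (\v.v) else (\w.6)) ((\p.p) 9)))
step 5: [beta@0.0.0.1.1] ((if ((9 + (8 * 1)) == 3) then (let z = (((let q = ((\r.(\s.s)) true) in (if false then 6 else 9)) + (8 * ((\t.1) 4))) == 3) in 5) else (let u = 0 in 4)) - ((if (((let q = ((\r.(\s.s)) true) in (if false then 6 else 9)) + (8 * ((\t.1) 4))) == 3) then (\v.v) else (\w.6)) ((\p.p) 9)))
step 6: [delta@0.0.0.1] ((if ((9 + 8) == 3) then (let z = (((let q = ((\r.(\s.s)) true) in (if false then 6 else 9)) + (8 * ((\t.1) 4))) == 3) in 5) else (let u = 0 in 4)) - ((if (((let q = ((\r.(\s.s)) true) in (if false then 6 else 9)) + (8 * ((\t.1) 4))) == 3) then (\v.v) else (\w.6)) ((\p.p) 9)))
step 7: [delta@0.0.0] ((if (17 == 3) then (let z = (((let q = ((\r.(\s.s)) true) in (if false then 6 else 9)) + (8 * ((\t.1) 4))) == 3) in 5) else (let u = 0 in 4)) - ((if (((let q = ((\r.(\s.s)) true) in (if false then 6 else 9)) + (8 * ((\t.1) 4))) == 3) then (\v.v) else (\w.6)) ((\p.p) 9)))
step 8: [delta@0.0] ((if false then (let z = (((let q = ((\r.(\s.s)) true) in (if false then 6 else 9)) + (8 * ((\t.1) 4))) == 3) in 5) else (let u = 0 in 4)) - ((if (((let q = ((\r.(\s.s)) true) in (if false then 6 else 9)) + (8 * ((\t.1) 4))) == 3) then (\v.v) else (\w.6)) ((\p.p) 9)))
step 9: [if@0] ((let u = 0 in 4) - ((if (((let q = ((\r.(\s.s)) true) in (if false then 6 else 9)) + (8 * ((\t.1) 4))) == 3) then (\v.v) else (\w.6)) ((\p.p) 9)))
step 10: [let@0] (4 - ((if (((let q = ((\r.(\s.s)) true) in (if false then 6 else 9)) + (8 * ((\t.1) 4))) == 3) then (\v.v) else (\w.6)) ((\p.p) 9)))
step 11: [let@1.0.0.0.0] (4 - ((if (((if false then 6 else 9) + (8 * ((\t.1) 4))) == 3) then (\v.v) else (\w.6)) ((\p.p) 9)))
step 12: [if@1.0.0.0.0] (4 - ((if ((9 + (8 * ((\t.1) 4))) == 3) then (\v.v) else (\w.6)) ((\p.p) 9)))
step 13: [beta@1.0.0.0.1.1] (4 - ((if ((9 + (8 * 1)) == 3) then (\v.v) else (\w.6)) ((\p.p) 9)))
step 14: [delta@1.0.0.0.1] (4 - ((if ((9 + 8) == 3) then (\v.v) else (\w.6)) ((\p.p) 9)))
step 15: [delta@1.0.0.0] (4 - ((if (17 == 3) then (\v.v) else (\w.6)) ((\p.p) 9)))
step 16: [delta@1.0.0] (4 - ((if false then (\v.v) else (\w.6)) ((\p.p) 9)))
step 17: [if@1.0] (4 - ((\w.6) ((\p.p) 9)))

Answer: if at 1.0 : (if false then (\v.v) else (\w.6))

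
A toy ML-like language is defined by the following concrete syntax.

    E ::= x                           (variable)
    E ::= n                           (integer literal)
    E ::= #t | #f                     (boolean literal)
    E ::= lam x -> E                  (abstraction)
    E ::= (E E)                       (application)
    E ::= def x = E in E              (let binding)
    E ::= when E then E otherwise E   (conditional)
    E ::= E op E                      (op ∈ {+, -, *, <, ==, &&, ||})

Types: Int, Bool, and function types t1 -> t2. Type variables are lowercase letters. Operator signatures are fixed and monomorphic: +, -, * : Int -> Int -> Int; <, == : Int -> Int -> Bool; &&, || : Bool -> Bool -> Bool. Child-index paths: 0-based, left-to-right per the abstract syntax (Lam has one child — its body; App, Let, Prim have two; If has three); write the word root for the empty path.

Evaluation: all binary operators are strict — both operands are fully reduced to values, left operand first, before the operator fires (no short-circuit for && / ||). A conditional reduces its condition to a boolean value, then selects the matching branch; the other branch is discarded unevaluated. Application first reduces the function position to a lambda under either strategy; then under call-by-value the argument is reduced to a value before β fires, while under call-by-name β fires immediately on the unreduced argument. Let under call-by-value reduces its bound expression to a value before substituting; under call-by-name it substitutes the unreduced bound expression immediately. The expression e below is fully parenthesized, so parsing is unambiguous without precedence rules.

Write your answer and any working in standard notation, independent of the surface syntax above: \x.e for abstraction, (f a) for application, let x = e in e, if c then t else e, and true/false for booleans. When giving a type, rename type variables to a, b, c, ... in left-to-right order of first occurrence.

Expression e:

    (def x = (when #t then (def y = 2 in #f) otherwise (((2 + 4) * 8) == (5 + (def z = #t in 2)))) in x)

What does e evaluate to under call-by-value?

Derivation:
step 0: (let x = (if true then (let y = 2 in false) else (((2 + 4) * 8) == (5 + (let z = true in 2)))) in x)
step 1: [if@0] (let x = (let y = 2 in false) in x)
step 2: [let@0] (let x = false in x)
step 3: [let@root] false

Answer: false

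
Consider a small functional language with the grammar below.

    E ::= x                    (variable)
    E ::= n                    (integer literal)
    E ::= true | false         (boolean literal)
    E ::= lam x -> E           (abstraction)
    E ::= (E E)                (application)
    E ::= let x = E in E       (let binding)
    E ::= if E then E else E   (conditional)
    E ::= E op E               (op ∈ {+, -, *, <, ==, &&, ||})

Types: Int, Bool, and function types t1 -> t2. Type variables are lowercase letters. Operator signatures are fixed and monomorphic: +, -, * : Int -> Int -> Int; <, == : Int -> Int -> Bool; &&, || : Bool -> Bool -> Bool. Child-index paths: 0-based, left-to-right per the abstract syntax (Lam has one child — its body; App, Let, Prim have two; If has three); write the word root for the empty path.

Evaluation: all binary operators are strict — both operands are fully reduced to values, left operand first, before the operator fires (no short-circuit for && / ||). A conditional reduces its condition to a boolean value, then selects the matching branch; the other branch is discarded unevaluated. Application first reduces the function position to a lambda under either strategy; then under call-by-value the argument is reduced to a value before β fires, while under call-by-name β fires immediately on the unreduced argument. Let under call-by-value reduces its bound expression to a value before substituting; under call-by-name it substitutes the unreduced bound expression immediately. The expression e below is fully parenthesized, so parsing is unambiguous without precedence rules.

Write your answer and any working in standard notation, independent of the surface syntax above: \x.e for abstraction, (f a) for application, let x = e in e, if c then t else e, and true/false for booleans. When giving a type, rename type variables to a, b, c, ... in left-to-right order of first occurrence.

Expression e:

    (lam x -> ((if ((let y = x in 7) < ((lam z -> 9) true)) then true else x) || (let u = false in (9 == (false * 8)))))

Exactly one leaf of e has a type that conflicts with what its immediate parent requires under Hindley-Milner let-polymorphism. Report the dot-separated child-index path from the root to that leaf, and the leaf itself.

Trace:
x : a
let y : a
  unify Int ~ Int
\z._ : b -> Int
  unify b -> Int ~ Bool -> c
  unify b ~ Bool
  unify Int ~ c
_ _ : Int
  unify Int ~ Int
  unify Bool ~ Bool
x : a
  unify Bool ~ a
  unify Bool ~ Bool
let u : Bool
  unify Int ~ Int
  unify Bool ~ Int
  FAIL: mismatch Bool ~ Int

Answer: 0.1.1.1.0 : false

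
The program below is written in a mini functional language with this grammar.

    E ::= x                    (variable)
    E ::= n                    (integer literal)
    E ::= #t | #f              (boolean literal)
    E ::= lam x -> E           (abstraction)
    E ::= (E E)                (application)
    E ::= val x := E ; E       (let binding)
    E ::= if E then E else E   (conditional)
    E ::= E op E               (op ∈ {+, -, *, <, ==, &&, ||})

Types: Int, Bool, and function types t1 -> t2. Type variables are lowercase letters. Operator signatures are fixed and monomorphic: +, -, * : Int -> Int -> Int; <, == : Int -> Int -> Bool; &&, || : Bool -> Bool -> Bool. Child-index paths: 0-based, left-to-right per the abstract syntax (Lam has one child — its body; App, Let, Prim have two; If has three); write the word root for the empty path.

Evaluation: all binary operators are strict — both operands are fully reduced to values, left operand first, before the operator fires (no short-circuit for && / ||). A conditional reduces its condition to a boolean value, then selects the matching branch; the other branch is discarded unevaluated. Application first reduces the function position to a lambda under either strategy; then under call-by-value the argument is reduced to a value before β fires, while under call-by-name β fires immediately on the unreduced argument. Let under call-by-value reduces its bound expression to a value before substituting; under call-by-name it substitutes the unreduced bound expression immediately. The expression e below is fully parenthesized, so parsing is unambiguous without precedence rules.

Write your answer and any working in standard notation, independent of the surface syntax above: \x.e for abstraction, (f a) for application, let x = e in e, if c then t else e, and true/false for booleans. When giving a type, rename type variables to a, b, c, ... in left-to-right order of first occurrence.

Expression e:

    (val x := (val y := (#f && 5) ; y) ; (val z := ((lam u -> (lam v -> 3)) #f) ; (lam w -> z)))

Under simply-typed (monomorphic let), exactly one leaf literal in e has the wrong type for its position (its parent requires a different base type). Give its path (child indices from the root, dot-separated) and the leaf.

Answer: 0.0.1 : 5

Derivation:
  unify Bool ~ Bool
  unify Int ~ Bool
  FAIL: mismatch Int ~ Bool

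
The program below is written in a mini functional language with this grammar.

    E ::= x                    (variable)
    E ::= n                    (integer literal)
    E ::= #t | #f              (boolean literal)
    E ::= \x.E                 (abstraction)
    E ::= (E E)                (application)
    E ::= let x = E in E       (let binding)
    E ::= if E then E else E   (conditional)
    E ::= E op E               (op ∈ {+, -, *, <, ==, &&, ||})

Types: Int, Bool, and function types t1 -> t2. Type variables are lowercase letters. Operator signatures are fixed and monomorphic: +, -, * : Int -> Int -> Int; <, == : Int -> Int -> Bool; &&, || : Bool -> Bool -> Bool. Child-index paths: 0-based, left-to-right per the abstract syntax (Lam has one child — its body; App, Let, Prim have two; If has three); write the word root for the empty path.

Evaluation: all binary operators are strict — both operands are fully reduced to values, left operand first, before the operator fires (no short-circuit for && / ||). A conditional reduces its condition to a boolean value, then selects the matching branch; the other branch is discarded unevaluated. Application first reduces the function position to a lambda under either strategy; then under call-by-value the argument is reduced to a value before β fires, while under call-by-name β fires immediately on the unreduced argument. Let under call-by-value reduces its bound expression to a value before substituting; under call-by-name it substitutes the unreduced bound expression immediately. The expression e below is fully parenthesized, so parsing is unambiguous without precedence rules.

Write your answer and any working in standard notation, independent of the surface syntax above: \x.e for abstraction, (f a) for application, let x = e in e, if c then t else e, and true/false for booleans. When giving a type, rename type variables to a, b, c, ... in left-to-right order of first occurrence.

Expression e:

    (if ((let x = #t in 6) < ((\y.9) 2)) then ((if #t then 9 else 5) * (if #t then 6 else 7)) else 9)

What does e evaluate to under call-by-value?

Answer: 54

Working:
step 0: (if ((let x = true in 6) < ((\y.9) 2)) then ((if true then 9 else 5) * (if true then 6 else 7)) else 9)
step 1: [let@0.0] (if (6 < ((\y.9) 2)) then ((if true then 9 else 5) * (if true then 6 else 7)) else 9)
step 2: [beta@0.1] (if (6 < 9) then ((if true then 9 else 5) * (if true then 6 else 7)) else 9)
step 3: [delta@0] (if true then ((if true then 9 else 5) * (if true then 6 else 7)) else 9)
step 4: [if@root] ((if true then 9 else 5) * (if true then 6 else 7))
step 5: [if@0] (9 * (if true then 6 else 7))
step 6: [if@1] (9 * 6)
step 7: [delta@root] 54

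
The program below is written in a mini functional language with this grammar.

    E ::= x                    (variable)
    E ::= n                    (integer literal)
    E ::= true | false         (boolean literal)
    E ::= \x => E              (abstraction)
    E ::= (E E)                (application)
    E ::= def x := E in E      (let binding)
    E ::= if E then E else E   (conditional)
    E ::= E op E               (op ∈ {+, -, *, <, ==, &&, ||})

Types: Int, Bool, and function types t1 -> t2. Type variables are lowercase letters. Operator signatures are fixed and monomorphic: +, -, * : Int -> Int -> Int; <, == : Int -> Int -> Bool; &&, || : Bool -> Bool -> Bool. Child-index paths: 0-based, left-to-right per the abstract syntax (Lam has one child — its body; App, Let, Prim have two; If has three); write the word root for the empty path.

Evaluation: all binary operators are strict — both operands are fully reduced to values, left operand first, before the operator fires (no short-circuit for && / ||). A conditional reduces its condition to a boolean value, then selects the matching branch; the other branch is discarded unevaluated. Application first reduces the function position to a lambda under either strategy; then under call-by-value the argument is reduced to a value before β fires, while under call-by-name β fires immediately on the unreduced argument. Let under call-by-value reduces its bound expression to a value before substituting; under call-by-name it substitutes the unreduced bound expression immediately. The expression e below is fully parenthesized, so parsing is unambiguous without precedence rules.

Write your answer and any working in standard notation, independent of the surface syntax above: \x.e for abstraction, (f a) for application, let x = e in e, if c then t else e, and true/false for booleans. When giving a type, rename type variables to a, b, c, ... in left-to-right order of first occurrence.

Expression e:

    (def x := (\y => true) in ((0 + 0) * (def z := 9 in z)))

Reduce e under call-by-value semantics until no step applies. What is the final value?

Answer: 0

Derivation:
step 0: (let x = (\y.true) in ((0 + 0) * (let z = 9 in z)))
step 1: [let@root] ((0 + 0) * (let z = 9 in z))
step 2: [delta@0] (0 * (let z = 9 in z))
step 3: [let@1] (0 * 9)
step 4: [delta@root] 0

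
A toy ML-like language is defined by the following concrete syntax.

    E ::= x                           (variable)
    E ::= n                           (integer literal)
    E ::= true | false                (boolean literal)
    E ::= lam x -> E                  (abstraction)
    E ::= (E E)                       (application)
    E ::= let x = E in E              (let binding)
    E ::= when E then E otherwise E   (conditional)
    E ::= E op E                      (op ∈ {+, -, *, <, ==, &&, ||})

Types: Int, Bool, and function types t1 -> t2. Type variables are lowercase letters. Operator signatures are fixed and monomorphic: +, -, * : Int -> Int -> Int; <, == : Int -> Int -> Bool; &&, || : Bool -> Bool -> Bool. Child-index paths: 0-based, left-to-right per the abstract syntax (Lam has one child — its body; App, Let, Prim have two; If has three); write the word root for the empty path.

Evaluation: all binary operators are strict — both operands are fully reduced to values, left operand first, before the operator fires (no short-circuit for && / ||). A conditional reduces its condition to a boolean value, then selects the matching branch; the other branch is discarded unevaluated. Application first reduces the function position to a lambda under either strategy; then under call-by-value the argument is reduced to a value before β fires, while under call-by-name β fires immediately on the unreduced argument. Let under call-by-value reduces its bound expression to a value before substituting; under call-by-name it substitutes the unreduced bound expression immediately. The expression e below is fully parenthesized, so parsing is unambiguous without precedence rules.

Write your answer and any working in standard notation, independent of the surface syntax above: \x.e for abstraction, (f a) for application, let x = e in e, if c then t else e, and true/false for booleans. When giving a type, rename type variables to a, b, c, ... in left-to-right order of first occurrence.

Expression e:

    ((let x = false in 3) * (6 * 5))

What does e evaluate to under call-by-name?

Answer: 90

Derivation:
step 0: ((let x = false in 3) * (6 * 5))
step 1: [let@0] (3 * (6 * 5))
step 2: [delta@1] (3 * 30)
step 3: [delta@root] 90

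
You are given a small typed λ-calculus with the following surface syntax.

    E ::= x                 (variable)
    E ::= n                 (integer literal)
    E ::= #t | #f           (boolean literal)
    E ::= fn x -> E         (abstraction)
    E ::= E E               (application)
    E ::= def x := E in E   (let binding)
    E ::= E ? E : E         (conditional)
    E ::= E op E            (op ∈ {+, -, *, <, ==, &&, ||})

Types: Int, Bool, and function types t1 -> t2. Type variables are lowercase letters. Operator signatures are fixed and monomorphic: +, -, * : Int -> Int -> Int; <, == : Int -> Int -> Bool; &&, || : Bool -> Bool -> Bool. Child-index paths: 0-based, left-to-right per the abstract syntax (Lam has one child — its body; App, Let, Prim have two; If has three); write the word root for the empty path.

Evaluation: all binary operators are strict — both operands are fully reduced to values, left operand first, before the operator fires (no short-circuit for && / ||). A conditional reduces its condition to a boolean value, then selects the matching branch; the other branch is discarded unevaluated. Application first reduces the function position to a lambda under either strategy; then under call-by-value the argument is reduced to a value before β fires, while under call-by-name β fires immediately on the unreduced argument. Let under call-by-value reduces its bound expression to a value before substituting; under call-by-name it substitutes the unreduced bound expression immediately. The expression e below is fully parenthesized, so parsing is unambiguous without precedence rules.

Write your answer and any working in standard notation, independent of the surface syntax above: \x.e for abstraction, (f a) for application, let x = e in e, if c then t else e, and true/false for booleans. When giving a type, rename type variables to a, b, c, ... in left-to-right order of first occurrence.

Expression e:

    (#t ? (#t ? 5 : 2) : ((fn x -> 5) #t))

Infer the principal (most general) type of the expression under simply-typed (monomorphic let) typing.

Answer: Int

Trace:
  unify Bool ~ Bool
  unify Bool ~ Bool
  unify Int ~ Int
\x._ : a -> Int
  unify a -> Int ~ Bool -> b
  unify a ~ Bool
  unify Int ~ b
_ _ : Int
  unify Int ~ Int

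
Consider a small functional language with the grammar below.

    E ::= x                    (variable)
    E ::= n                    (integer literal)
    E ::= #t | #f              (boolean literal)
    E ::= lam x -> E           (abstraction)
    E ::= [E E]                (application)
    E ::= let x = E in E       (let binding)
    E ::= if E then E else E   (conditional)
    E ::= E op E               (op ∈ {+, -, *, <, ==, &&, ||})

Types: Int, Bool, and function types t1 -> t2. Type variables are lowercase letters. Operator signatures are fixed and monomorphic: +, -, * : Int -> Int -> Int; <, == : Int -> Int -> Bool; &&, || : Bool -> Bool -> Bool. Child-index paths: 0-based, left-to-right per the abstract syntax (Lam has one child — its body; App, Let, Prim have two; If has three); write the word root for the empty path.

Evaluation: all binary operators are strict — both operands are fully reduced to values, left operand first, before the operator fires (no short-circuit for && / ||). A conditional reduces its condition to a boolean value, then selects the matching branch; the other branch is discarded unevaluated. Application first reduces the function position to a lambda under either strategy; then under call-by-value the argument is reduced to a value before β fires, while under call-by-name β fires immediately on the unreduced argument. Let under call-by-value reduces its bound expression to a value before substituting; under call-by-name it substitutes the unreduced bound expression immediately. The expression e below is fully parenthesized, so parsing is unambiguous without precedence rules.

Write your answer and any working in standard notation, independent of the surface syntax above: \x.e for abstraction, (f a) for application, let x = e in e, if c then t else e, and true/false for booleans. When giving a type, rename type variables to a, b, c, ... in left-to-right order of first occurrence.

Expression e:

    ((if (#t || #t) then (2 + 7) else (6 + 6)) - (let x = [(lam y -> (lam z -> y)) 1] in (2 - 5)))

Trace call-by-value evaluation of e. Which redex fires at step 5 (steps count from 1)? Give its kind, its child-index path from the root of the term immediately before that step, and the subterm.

Answer: let at 1 : (let x = (\z.1) in (2 - 5))

Working:
step 0: ((if (true || true) then (2 + 7) else (6 + 6)) - (let x = ((\y.(\z.y)) 1) in (2 - 5)))
step 1: [delta@0.0] ((if true then (2 + 7) else (6 + 6)) - (let x = ((\y.(\z.y)) 1) in (2 - 5)))
step 2: [if@0] ((2 + 7) - (let x = ((\y.(\z.y)) 1) in (2 - 5)))
step 3: [delta@0] (9 - (let x = ((\y.(\z.y)) 1) in (2 - 5)))
step 4: [beta@1.0] (9 - (let x = (\z.1) in (2 - 5)))
step 5: [let@1] (9 - (2 - 5))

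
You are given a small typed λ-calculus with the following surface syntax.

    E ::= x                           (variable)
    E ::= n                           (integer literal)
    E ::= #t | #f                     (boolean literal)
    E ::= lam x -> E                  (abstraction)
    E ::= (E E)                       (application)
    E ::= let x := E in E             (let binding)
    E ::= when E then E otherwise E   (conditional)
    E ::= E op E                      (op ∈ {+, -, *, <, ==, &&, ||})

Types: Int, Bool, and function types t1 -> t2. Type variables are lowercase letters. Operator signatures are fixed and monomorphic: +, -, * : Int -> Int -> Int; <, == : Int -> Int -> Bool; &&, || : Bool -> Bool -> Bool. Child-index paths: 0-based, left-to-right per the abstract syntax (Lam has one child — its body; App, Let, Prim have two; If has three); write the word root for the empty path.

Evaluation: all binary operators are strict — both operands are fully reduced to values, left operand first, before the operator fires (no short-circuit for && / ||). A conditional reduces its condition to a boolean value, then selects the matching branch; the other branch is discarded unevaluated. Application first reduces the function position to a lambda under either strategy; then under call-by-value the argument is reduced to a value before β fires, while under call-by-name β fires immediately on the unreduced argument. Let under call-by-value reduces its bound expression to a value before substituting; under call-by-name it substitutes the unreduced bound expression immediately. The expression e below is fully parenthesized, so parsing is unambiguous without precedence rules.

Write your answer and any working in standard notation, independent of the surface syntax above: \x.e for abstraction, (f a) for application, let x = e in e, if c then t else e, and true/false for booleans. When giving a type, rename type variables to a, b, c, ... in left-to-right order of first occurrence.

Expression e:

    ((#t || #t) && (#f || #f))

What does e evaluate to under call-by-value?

Answer: false

Trace:
step 0: ((true || true) && (false || false))
step 1: [delta@0] (true && (false || false))
step 2: [delta@1] (true && false)
step 3: [delta@root] false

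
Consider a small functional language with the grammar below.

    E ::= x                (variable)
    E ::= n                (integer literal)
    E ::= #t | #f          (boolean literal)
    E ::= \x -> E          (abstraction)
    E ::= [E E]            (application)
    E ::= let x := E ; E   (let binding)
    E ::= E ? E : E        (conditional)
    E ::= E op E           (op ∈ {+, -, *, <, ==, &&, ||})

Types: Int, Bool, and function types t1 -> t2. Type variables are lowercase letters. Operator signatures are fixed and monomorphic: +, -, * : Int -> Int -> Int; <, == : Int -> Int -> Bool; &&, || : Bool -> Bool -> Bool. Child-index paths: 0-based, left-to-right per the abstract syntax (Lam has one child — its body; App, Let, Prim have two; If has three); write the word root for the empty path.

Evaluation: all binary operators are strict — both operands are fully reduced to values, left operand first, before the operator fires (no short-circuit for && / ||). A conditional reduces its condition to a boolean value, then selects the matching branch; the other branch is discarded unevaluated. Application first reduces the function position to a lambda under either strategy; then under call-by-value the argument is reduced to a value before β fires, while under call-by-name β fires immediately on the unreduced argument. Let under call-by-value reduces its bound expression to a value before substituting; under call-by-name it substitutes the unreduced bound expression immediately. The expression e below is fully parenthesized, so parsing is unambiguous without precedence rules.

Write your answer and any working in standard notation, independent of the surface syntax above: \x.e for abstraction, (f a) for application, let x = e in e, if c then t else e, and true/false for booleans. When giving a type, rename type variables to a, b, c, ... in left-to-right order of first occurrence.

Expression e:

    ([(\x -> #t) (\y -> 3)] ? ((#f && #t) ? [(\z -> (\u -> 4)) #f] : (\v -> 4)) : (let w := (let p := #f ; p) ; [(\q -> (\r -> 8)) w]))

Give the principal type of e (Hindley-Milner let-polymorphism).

Trace:
\x._ : a -> Bool
\y._ : b -> Int
  unify a -> Bool ~ (b -> Int) -> c
  unify a ~ b -> Int
  unify Bool ~ c
_ _ : Bool
  unify Bool ~ Bool
  unify Bool ~ Bool
  unify Bool ~ Bool
  unify Bool ~ Bool
\u._ : e -> Int
\z._ : d -> e -> Int
  unify d -> e -> Int ~ Bool -> f
  unify d ~ Bool
  unify e -> Int ~ f
_ _ : e -> Int
\v._ : g -> Int
  unify e -> Int ~ g -> Int
  unify e ~ g
  unify Int ~ Int
let p : Bool
p : Bool
let w : Bool
\r._ : i -> Int
\q._ : h -> i -> Int
w : Bool
  unify h -> i -> Int ~ Bool -> j
  unify h ~ Bool
  unify i -> Int ~ j
_ _ : i -> Int
  unify g -> Int ~ i -> Int
  unify g ~ i
  unify Int ~ Int

Answer: a -> Int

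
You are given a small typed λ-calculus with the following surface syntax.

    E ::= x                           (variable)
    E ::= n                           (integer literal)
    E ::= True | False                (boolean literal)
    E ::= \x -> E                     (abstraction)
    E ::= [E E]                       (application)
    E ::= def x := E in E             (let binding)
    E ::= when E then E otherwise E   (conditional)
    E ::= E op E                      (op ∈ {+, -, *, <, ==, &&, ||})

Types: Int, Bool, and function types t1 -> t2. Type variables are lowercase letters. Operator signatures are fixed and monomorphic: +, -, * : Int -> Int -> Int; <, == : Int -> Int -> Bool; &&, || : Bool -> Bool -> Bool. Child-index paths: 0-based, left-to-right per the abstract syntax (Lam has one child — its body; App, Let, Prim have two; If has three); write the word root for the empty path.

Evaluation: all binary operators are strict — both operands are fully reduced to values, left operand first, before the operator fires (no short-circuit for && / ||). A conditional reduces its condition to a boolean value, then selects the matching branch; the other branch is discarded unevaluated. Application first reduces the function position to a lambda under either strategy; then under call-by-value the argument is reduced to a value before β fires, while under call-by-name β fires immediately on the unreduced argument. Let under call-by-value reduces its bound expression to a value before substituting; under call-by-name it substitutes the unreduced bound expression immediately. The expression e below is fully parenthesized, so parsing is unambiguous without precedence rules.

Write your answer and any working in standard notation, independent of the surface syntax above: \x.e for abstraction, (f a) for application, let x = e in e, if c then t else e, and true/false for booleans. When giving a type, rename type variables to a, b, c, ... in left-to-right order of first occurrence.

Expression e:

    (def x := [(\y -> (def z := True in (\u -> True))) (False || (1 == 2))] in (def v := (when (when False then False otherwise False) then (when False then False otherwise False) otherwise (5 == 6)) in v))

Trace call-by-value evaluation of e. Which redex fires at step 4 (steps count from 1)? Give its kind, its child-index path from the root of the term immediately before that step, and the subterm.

Trace:
step 0: (let x = ((\y.(let z = true in (\u.true))) (false || (1 == 2))) in (let v = (if (if false then false else false) then (if false then false else false) else (5 == 6)) in v))
step 1: [delta@0.1.1] (let x = ((\y.(let z = true in (\u.true))) (false || false)) in (let v = (if (if false then false else false) then (if false then false else false) else (5 == 6)) in v))
step 2: [delta@0.1] (let x = ((\y.(let z = true in (\u.true))) false) in (let v = (if (if false then false else false) then (if false then false else false) else (5 == 6)) in v))
step 3: [beta@0] (let x = (let z = true in (\u.true)) in (let v = (if (if false then false else false) then (if false then false else false) else (5 == 6)) in v))
step 4: [let@0] (let x = (\u.true) in (let v = (if (if false then false else false) then (if false then false else false) else (5 == 6)) in v))

Answer: let at 0 : (let z = true in (\u.true))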